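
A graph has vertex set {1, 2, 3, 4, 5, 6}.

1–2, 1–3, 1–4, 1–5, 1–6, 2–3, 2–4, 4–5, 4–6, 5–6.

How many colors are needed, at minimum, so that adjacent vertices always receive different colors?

4

1, 4, 5, 6 are pairwise adjacent (a clique of size 4), so at least 4 colors are needed.
4 colors suffice: color a → {1}; color b → {3, 4}; color c → {2, 6}; color d → {5}. Every edge joins two different colors.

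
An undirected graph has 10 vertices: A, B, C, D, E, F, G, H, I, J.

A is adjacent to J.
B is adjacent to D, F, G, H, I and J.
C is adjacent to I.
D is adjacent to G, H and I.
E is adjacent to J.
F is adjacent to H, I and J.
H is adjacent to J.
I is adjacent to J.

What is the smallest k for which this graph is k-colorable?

B, F, I, J form a clique, so at least 4 colors are needed.
4 colors suffice: color 1 → {C, D, J}; color 2 → {A, B, E}; color 3 → {G, H, I}; color 4 → {F}. No two adjacent vertices share a color.

4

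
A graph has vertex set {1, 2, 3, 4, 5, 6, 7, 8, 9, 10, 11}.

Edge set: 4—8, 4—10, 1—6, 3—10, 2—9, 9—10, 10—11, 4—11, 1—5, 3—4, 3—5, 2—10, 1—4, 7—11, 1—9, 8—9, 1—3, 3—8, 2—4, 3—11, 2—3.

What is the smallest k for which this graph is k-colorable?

4

3, 4, 10, 11 are mutually adjacent (a clique of size 4), so at least 4 colors are needed.
A valid assignment using 4 colors: 1=green, 2=yellow, 3=red, 4=blue, 5=blue, 6=red, 7=red, 8=green, 9=red, 10=green, 11=yellow. No two adjacent vertices share a color.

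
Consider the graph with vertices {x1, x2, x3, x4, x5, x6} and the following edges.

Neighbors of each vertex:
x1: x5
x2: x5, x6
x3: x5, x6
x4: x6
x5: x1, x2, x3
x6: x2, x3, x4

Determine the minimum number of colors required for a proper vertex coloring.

2

x1 and x5 are adjacent, so at least 2 colors are needed.
2 colors suffice: color 1 → {x5, x6}; color 2 → {x1, x2, x3, x4}. No two adjacent vertices share a color.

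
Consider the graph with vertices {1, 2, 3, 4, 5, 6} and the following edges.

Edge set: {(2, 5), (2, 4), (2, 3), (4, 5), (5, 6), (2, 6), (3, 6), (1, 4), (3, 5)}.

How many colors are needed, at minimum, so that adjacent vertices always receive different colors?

2, 3, 5, 6 form a clique, so at least 4 colors are needed.
4 colors suffice: color a → {1, 2}; color b → {5}; color c → {4, 6}; color d → {3}. Each edge has distinct colors on its endpoints.

4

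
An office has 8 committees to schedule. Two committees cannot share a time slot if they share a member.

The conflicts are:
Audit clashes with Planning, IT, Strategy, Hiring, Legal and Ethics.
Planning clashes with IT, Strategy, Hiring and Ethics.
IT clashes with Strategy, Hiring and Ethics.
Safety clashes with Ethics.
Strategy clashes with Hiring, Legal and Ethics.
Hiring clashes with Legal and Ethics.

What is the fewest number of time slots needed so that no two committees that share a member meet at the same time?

6

Audit, Planning, IT, Strategy, Hiring, Ethics pairwise conflict, so at least 6 time slots are needed.
Using 6 time slots: Audit=3, Planning=6, IT=5, Safety=1, Strategy=1, Hiring=4, Legal=2, Ethics=2. Every pair that conflicts lands in different time slots.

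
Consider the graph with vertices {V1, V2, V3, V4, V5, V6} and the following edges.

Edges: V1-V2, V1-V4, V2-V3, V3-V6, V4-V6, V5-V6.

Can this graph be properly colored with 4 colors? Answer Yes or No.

The chromatic number is 3. The cycle V1-V2-V3-V6-V4-V1 has odd length 5, so it cannot be 2-colored; at least 3 colors are needed.
One proper 3-coloring: V1=3, V2=1, V3=2, V4=2, V5=2, V6=1.
Since 4 ≥ 3, a proper 4-coloring certainly exists.

Yes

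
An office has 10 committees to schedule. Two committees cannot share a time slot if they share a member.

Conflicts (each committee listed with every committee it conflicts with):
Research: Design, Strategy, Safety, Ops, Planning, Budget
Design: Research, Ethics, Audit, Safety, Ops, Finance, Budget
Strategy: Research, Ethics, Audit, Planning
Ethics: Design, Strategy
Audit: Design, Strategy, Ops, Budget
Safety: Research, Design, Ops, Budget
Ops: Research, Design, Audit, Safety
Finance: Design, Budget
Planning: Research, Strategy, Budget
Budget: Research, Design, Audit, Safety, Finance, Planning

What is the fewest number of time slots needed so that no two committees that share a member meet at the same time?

4

Research, Design, Safety, Budget pairwise conflict, so at least 4 time slots are needed.
4 time slots suffice: time slot 1 → {Design, Strategy}; time slot 2 → {Research, Ethics, Audit, Finance}; time slot 3 → {Ops, Budget}; time slot 4 → {Safety, Planning}. Each listed conflict is separated.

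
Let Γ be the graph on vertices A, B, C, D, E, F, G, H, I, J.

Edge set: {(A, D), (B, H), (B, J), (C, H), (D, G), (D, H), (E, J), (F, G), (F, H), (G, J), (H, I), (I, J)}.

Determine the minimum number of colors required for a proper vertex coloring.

The cycle J-I-H-D-G-J has odd length 5, so it cannot be 2-colored; at least 3 colors are needed.
3 colors suffice: color red → {A, H, J}; color blue → {B, C, E, G, I}; color green → {D, F}. No two adjacent vertices share a color.

3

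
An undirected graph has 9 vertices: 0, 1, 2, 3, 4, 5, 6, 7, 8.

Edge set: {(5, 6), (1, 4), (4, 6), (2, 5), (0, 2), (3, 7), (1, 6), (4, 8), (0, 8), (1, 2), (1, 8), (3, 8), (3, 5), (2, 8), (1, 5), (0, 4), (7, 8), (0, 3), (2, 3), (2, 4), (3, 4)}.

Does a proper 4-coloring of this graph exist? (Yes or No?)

No

0, 2, 3, 4, 8 are mutually adjacent (a clique of size 5), so at least 5 colors are needed.
So 4 colors are not enough.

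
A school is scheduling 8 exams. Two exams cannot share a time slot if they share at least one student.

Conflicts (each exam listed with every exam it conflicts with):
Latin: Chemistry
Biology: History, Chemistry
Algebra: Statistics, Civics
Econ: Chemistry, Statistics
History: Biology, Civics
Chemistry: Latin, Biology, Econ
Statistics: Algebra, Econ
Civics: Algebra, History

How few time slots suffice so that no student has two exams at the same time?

3

The cycle Algebra-Statistics-Econ-Chemistry-Biology-History-Civics-Algebra has odd length 7, so it cannot be 2-colored; at least 3 time slots are needed.
3 time slots suffice: Latin=2, Biology=2, Algebra=2, Econ=2, History=3, Chemistry=1, Statistics=1, Civics=1. Every pair that conflicts lands in different time slots.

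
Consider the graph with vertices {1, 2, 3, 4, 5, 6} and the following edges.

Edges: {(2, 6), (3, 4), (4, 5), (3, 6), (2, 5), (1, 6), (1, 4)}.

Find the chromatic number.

3

The cycle 6-2-5-4-3-6 has odd length 5, so it cannot be 2-colored; at least 3 colors are needed.
A valid assignment using 3 colors: 1=blue, 2=green, 3=blue, 4=red, 5=blue, 6=red. Every edge joins two different colors.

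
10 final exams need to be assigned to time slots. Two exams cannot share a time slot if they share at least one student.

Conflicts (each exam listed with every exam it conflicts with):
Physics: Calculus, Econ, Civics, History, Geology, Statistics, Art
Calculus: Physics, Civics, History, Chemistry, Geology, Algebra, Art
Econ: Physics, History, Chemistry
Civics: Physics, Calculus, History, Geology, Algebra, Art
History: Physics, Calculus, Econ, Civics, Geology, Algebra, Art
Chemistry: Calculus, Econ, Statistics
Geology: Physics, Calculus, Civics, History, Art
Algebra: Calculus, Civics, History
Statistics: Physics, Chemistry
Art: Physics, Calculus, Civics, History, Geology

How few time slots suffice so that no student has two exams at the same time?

Physics, Calculus, Civics, History, Geology, Art all conflict with each other, so at least 6 time slots are needed.
Using 6 time slots: Physics=3, Calculus=1, Econ=1, Civics=4, History=2, Chemistry=2, Geology=5, Algebra=3, Statistics=1, Art=6. No two conflicting exams share a time slot.

6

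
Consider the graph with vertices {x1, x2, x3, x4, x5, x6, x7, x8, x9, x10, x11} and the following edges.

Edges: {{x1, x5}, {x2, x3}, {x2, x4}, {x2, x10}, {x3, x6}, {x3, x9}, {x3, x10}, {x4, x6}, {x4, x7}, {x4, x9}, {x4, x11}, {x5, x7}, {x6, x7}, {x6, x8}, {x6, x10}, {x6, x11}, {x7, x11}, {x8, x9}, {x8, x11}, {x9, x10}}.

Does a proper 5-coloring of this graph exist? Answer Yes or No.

The chromatic number is 4. x4, x6, x7, x11 form a clique, so at least 4 colors are needed.
4 colors suffice: color 1 → {x2, x5, x6, x9}; color 2 → {x1, x3, x4, x8}; color 3 → {x10, x11}; color 4 → {x7}.
Since 5 ≥ 4, a proper 5-coloring certainly exists.

Yes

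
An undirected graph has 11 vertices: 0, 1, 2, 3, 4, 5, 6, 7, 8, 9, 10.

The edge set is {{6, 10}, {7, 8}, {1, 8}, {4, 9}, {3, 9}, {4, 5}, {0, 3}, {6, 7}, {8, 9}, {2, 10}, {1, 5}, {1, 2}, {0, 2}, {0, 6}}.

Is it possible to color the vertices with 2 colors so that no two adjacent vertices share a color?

No

The cycle 4-5-1-8-9-4 has odd length 5, so it cannot be 2-colored; at least 3 colors are needed.
So 2 colors are not enough.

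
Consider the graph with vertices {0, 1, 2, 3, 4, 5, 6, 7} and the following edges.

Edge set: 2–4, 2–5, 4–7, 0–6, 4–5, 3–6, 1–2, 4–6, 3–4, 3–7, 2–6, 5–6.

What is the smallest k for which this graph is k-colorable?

4

2, 4, 5, 6 are mutually adjacent (a clique of size 4), so at least 4 colors are needed.
One proper 4-coloring: 0=red, 1=red, 2=green, 3=green, 4=red, 5=yellow, 6=blue, 7=blue. Each edge has distinct colors on its endpoints.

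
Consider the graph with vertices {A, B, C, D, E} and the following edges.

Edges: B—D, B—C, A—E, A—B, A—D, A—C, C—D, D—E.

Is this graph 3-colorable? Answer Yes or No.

A, B, C, D form a clique, so at least 4 colors are needed.
So 3 colors are not enough.

No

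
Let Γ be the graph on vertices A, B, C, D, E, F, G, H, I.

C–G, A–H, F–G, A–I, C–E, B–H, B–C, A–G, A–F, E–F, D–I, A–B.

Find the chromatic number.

3

A, B, H form a triangle, so at least 3 colors are needed.
3 colors suffice: color 1 → {A, C, D}; color 2 → {B, F, I}; color 3 → {E, G, H}. Each edge has distinct colors on its endpoints.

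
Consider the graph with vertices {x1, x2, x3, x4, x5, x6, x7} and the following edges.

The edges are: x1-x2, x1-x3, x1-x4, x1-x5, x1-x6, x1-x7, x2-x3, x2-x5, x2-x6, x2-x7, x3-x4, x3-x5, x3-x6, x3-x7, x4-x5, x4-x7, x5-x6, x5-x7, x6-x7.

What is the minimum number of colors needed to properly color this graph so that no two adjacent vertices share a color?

6

x1, x2, x3, x5, x6, x7 are mutually adjacent (a clique of size 6), so at least 6 colors are needed.
6 colors suffice: color 1 → {x5}; color 2 → {x3}; color 3 → {x1}; color 4 → {x7}; color 5 → {x2, x4}; color 6 → {x6}. Every edge joins two different colors.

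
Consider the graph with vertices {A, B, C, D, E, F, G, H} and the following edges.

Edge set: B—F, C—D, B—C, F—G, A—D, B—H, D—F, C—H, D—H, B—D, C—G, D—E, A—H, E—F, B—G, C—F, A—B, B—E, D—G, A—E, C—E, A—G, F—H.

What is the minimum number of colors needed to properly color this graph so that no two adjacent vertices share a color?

5

B, C, D, F, H are mutually adjacent (a clique of size 5), so at least 5 colors are needed.
One proper 5-coloring: A=3, B=1, C=3, D=2, E=5, F=4, G=5, H=5. No two adjacent vertices share a color.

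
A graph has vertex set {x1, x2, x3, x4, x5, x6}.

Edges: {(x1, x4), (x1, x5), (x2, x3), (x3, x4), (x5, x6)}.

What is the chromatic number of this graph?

x3 and x4 are adjacent, so at least 2 colors are needed.
One proper 2-coloring: x1=1, x2=2, x3=1, x4=2, x5=2, x6=1. No two adjacent vertices share a color.

2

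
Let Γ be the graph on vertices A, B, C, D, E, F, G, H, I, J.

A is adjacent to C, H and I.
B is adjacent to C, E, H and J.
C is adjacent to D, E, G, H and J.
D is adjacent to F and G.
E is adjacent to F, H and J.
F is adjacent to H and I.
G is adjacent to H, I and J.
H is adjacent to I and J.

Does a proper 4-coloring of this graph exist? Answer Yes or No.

No

B, C, E, H, J are pairwise adjacent (a clique of size 5), so at least 5 colors are needed.
So 4 colors are not enough.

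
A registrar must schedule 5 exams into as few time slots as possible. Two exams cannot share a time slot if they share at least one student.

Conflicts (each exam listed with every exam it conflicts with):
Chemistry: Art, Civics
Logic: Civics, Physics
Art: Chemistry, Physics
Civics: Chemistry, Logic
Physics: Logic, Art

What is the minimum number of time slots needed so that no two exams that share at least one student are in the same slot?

3

The cycle Logic-Civics-Chemistry-Art-Physics-Logic has odd length 5, so it cannot be 2-colored; at least 3 time slots are needed.
3 time slots suffice: time slot 1 → {Chemistry, Logic}; time slot 2 → {Civics, Physics}; time slot 3 → {Art}. Every pair that conflicts lands in different time slots.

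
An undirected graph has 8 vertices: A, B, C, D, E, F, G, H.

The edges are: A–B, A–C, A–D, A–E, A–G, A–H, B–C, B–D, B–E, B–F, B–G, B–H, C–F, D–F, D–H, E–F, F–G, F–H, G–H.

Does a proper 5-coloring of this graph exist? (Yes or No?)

Yes

The chromatic number is 4. A, B, D, H are mutually adjacent (a clique of size 4), so at least 4 colors are needed.
4 colors suffice: color 1 → {B}; color 2 → {A, F}; color 3 → {C, E, H}; color 4 → {D, G}.
Since 5 ≥ 4, a proper 5-coloring certainly exists.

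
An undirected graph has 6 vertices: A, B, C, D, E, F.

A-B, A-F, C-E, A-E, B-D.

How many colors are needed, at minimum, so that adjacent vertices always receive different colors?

C and E are adjacent, so at least 2 colors are needed.
2 colors suffice: color 1 → {A, C, D}; color 2 → {B, E, F}. No two adjacent vertices share a color.

2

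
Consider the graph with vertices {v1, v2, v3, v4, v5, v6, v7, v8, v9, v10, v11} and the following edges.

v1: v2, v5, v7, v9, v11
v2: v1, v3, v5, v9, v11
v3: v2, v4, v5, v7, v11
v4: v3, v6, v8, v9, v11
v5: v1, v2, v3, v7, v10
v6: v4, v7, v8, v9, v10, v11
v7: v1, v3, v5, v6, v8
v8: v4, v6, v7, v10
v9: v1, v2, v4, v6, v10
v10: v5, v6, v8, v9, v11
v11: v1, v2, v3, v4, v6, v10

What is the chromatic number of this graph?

3

v3, v4, v11 are mutually adjacent, so at least 3 colors are needed.
3 colors suffice: color 1 → {v5, v8, v9, v11}; color 2 → {v1, v3, v6}; color 3 → {v2, v4, v7, v10}. Each edge has distinct colors on its endpoints.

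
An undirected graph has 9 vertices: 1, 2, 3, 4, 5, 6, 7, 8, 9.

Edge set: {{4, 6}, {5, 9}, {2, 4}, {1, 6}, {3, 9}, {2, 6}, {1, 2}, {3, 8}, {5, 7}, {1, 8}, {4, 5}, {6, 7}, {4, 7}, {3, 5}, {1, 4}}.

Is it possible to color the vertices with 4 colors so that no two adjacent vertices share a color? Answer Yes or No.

Yes

The chromatic number is 4. 1, 2, 4, 6 are mutually adjacent (a clique of size 4), so at least 4 colors are needed.
4 colors suffice: color a → {3, 4}; color b → {5, 6, 8}; color c → {1, 7, 9}; color d → {2}.
That is already a proper 4-coloring.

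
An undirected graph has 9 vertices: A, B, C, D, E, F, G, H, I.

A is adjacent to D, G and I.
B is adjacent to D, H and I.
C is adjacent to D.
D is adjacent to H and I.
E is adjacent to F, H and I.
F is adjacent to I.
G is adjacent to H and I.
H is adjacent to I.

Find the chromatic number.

B, D, H, I are pairwise adjacent (a clique of size 4), so at least 4 colors are needed.
4 colors suffice: A=3, B=4, C=1, D=2, E=2, F=3, G=2, H=3, I=1. No two adjacent vertices share a color.

4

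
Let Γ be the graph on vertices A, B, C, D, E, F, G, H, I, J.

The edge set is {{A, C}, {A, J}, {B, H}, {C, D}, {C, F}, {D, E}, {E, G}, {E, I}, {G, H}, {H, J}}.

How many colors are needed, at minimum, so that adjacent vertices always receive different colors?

The cycle C-D-E-G-H-J-A-C has odd length 7, so it cannot be 2-colored; at least 3 colors are needed.
A valid assignment using 3 colors: A=green, B=blue, C=red, D=blue, E=red, F=blue, G=blue, H=red, I=blue, J=blue. No two adjacent vertices share a color.

3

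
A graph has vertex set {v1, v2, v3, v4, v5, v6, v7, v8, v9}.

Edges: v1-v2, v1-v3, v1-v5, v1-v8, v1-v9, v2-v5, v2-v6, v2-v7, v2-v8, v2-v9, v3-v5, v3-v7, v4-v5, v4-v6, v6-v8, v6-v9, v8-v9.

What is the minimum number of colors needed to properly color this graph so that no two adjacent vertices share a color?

v1, v2, v8, v9 form a clique, so at least 4 colors are needed.
One proper 4-coloring: v1=2, v2=1, v3=1, v4=1, v5=3, v6=2, v7=2, v8=4, v9=3. Every edge joins two different colors.

4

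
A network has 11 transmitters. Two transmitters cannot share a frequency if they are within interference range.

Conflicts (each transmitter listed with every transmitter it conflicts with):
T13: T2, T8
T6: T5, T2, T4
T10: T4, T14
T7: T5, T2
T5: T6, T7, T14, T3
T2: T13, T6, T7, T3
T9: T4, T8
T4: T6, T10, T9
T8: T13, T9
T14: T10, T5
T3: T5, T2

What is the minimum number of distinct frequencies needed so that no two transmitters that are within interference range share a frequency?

3

The cycle T14-T10-T4-T6-T5-T14 has odd length 5, so it cannot be 2-colored; at least 3 frequencies are needed.
Using 3 frequencies: T13=2, T6=2, T10=3, T7=2, T5=1, T2=1, T9=2, T4=1, T8=1, T14=2, T3=2. Every pair that conflicts lands in different frequencies.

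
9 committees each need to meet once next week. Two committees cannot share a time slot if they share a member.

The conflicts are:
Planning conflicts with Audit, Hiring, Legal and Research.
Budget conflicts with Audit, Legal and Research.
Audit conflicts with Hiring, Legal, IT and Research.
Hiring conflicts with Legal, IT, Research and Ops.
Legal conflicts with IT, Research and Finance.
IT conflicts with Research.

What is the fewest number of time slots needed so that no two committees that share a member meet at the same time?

Audit, Hiring, Legal, IT, Research are mutually in conflict, so at least 5 time slots are needed.
5 time slots suffice: time slot 1 → {Legal, Ops}; time slot 2 → {Research, Finance}; time slot 3 → {Audit}; time slot 4 → {Budget, Hiring}; time slot 5 → {Planning, IT}. Each listed conflict is separated.

5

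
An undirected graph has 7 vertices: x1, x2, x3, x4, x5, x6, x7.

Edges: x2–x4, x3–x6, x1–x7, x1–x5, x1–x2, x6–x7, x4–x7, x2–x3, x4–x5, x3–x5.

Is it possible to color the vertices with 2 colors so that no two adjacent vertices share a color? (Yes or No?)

No

The cycle x6-x7-x1-x5-x3-x6 has odd length 5, so it cannot be 2-colored; at least 3 colors are needed.
So 2 colors are not enough.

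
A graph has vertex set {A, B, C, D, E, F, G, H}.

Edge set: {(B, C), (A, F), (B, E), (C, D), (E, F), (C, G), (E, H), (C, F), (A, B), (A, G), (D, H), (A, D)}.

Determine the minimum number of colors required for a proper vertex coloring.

3

The cycle E-F-A-D-H-E has odd length 5, so it cannot be 2-colored; at least 3 colors are needed.
3 colors suffice: color 1 → {A, C, E}; color 2 → {B, D, F, G}; color 3 → {H}. Each edge has distinct colors on its endpoints.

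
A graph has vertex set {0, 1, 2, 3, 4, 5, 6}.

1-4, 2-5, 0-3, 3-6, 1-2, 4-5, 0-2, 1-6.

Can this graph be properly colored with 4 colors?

Yes

The chromatic number is 3. The cycle 1-6-3-0-2-1 has odd length 5, so it cannot be 2-colored; at least 3 colors are needed.
One proper 3-coloring: 0=c, 1=a, 2=b, 3=a, 4=b, 5=a, 6=b.
Since 4 ≥ 3, a proper 4-coloring certainly exists.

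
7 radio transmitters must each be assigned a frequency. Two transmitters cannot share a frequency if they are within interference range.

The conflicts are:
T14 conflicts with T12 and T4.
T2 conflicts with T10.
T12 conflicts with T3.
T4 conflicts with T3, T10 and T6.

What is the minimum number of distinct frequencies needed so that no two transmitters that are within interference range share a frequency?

2

T4 and T10 conflict, so at least 2 frequencies are needed.
2 frequencies suffice: frequency 1 → {T2, T12, T4}; frequency 2 → {T14, T3, T10, T6}. Every pair that conflicts lands in different frequencies.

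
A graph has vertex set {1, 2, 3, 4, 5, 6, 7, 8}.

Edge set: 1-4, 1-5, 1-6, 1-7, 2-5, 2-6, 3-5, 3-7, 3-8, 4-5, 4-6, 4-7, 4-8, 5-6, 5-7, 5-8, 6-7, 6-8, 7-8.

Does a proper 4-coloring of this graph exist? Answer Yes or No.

4, 5, 6, 7, 8 form a clique, so at least 5 colors are needed.
So 4 colors are not enough.

No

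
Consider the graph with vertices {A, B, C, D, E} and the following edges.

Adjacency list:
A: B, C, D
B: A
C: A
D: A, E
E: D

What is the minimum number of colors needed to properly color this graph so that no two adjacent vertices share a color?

A and D are adjacent, so at least 2 colors are needed.
One proper 2-coloring: A=1, B=2, C=2, D=2, E=1. Each edge has distinct colors on its endpoints.

2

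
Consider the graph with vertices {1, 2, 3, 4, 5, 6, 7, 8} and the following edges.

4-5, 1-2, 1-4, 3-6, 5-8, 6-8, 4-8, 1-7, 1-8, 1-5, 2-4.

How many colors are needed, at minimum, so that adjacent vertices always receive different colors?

1, 4, 5, 8 form a clique, so at least 4 colors are needed.
4 colors suffice: color red → {1, 6}; color blue → {2, 3, 7, 8}; color green → {4}; color yellow → {5}. No two adjacent vertices share a color.

4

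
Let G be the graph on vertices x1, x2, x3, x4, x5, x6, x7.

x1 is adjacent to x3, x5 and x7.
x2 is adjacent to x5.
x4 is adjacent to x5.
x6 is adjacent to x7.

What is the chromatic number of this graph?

x1 and x5 are adjacent, so at least 2 colors are needed.
2 colors suffice: color red → {x1, x2, x4, x6}; color blue → {x3, x5, x7}. Each edge has distinct colors on its endpoints.

2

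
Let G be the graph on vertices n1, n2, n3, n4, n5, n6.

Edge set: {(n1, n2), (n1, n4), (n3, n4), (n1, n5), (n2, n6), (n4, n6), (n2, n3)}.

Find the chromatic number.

n2 and n3 are adjacent, so at least 2 colors are needed.
One proper 2-coloring: n1=1, n2=2, n3=1, n4=2, n5=2, n6=1. Every edge joins two different colors.

2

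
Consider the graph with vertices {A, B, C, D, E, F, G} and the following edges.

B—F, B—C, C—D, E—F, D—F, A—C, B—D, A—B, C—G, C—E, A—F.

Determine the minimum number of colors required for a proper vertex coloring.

B, D, F are pairwise adjacent, so at least 3 colors are needed.
3 colors suffice: color 1 → {C, F}; color 2 → {B, E, G}; color 3 → {A, D}. Every edge joins two different colors.

3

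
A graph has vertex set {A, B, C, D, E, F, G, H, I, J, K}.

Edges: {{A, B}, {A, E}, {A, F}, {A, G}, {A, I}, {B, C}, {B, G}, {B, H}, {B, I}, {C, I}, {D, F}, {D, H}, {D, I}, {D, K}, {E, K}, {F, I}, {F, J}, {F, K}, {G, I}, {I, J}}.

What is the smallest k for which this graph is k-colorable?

A, B, G, I are pairwise adjacent (a clique of size 4), so at least 4 colors are needed.
4 colors suffice: color 1 → {H, I, K}; color 2 → {A, C, D, J}; color 3 → {B, E, F}; color 4 → {G}. Every edge joins two different colors.

4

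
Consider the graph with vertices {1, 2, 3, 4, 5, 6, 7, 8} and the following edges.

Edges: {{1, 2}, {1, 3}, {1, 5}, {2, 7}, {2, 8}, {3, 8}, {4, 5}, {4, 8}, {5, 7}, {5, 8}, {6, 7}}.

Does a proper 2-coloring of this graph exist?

No

4, 5, 8 are pairwise adjacent, so at least 3 colors are needed.
So 2 colors are not enough.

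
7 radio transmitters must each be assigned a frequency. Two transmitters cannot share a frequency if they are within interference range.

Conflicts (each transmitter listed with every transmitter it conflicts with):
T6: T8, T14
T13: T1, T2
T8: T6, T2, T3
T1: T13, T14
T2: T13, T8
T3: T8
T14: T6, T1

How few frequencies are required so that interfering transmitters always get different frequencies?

2

T6 and T8 conflict, so at least 2 frequencies are needed.
2 frequencies suffice: frequency 1 → {T13, T8, T14}; frequency 2 → {T6, T1, T2, T3}. Each listed conflict is separated.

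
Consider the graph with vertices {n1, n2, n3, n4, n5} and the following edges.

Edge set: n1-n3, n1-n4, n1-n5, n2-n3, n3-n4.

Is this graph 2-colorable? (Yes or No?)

No

n1, n3, n4 form a triangle, so at least 3 colors are needed.
So 2 colors are not enough.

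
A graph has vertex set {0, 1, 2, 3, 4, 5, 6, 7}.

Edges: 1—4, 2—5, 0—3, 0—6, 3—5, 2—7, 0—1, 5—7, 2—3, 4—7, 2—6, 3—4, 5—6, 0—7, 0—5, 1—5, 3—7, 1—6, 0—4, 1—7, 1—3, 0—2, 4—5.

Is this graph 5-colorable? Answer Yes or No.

No

0, 1, 3, 4, 5, 7 form a clique, so at least 6 colors are needed.
So 5 colors are not enough.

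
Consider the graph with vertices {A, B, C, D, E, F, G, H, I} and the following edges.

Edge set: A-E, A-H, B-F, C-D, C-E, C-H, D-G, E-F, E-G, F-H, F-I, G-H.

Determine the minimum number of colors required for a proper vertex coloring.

C and E are adjacent, so at least 2 colors are needed.
2 colors suffice: A=1, B=2, C=1, D=2, E=2, F=1, G=1, H=2, I=2. No two adjacent vertices share a color.

2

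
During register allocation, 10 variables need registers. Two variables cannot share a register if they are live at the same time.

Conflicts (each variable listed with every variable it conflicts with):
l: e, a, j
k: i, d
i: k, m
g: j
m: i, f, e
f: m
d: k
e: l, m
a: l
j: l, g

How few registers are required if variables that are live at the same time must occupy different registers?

m and f conflict, so at least 2 registers are needed.
2 registers suffice: register 1 → {l, k, g, m}; register 2 → {i, f, d, e, a, j}. No two conflicting variables share a register.

2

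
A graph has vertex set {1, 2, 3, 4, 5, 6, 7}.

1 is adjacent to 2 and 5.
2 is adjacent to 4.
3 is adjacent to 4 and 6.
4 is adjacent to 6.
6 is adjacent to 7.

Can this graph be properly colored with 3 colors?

Yes

The chromatic number is 3. 3, 4, 6 are pairwise adjacent, so at least 3 colors are needed.
3 colors suffice: color a → {1, 4, 7}; color b → {2, 5, 6}; color c → {3}.
That is already a proper 3-coloring.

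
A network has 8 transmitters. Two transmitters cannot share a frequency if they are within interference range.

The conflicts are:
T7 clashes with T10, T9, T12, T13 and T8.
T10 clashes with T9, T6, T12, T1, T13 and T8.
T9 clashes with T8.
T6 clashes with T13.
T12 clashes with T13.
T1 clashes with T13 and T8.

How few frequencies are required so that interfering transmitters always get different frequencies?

T7, T10, T12, T13 pairwise conflict, so at least 4 frequencies are needed.
4 frequencies suffice: frequency 1 → {T10}; frequency 2 → {T7, T6, T1}; frequency 3 → {T13, T8}; frequency 4 → {T9, T12}. Every pair that conflicts lands in different frequencies.

4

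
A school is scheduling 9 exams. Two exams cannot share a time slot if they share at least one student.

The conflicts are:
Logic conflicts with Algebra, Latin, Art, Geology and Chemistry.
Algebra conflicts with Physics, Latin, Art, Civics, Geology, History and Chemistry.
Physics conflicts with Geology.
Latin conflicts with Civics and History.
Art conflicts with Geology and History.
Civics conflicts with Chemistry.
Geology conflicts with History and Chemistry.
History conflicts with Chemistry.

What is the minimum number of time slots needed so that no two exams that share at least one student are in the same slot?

Algebra, Art, Geology, History are mutually in conflict, so at least 4 time slots are needed.
4 time slots suffice: time slot 1 → {Algebra}; time slot 2 → {Latin, Geology}; time slot 3 → {Logic, Physics, Civics, History}; time slot 4 → {Art, Chemistry}. No two conflicting exams share a time slot.

4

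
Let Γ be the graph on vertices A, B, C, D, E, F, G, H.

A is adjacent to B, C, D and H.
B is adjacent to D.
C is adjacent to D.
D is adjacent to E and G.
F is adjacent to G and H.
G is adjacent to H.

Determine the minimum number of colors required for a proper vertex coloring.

3

F, G, H form a triangle, so at least 3 colors are needed.
A valid assignment using 3 colors: A=blue, B=green, C=green, D=red, E=blue, F=green, G=blue, H=red. Every edge joins two different colors.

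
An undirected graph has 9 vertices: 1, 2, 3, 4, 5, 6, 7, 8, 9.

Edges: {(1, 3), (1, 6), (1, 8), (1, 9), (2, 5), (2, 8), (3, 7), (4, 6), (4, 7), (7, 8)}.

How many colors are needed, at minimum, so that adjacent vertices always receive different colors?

3

The cycle 6-1-8-7-4-6 has odd length 5, so it cannot be 2-colored; at least 3 colors are needed.
3 colors suffice: color red → {1, 2, 7}; color blue → {3, 4, 5, 8, 9}; color green → {6}. Each edge has distinct colors on its endpoints.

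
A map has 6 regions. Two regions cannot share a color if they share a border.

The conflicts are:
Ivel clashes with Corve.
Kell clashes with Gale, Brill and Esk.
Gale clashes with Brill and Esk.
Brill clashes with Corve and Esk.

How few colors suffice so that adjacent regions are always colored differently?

Kell, Gale, Brill, Esk pairwise conflict, so at least 4 colors are needed.
4 colors suffice: color 1 → {Ivel, Brill}; color 2 → {Gale, Corve}; color 3 → {Esk}; color 4 → {Kell}. Each listed conflict is separated.

4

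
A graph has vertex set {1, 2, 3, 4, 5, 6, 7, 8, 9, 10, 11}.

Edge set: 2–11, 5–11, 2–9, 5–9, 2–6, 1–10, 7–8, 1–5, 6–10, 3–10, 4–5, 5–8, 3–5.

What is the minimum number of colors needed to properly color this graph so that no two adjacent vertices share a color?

2 and 11 are adjacent, so at least 2 colors are needed.
2 colors suffice: 1=blue, 2=red, 3=blue, 4=blue, 5=red, 6=blue, 7=red, 8=blue, 9=blue, 10=red, 11=blue. Every edge joins two different colors.

2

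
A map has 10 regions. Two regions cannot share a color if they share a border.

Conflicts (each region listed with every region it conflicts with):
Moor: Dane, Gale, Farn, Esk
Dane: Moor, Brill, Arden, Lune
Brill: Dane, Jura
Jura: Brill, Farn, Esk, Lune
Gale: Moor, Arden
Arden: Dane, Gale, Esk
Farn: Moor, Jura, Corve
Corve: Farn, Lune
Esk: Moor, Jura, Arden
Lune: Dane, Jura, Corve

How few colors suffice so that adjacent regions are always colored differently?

The cycle Brill-Dane-Arden-Esk-Jura-Brill has odd length 5, so it cannot be 2-colored; at least 3 colors are needed.
One proper 3-coloring: Moor=2, Dane=1, Brill=2, Jura=1, Gale=1, Arden=2, Farn=3, Corve=1, Esk=3, Lune=2. Each listed conflict is separated.

3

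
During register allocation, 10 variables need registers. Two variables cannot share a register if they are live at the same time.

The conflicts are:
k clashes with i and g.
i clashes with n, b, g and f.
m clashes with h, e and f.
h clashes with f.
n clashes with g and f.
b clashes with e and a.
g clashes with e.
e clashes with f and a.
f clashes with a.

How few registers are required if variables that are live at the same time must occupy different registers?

i, n, g pairwise conflict, so at least 3 registers are needed.
3 registers suffice: register 1 → {b, g, f}; register 2 → {i, h, e}; register 3 → {k, m, n, a}. Every pair that conflicts lands in different registers.

3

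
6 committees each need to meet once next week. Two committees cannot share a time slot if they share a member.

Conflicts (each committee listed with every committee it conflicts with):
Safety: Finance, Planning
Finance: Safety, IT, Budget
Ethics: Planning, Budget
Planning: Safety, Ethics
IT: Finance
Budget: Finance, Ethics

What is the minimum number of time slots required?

3

The cycle Finance-Budget-Ethics-Planning-Safety-Finance has odd length 5, so it cannot be 2-colored; at least 3 time slots are needed.
A valid assignment using 3 time slots: Safety=2, Finance=1, Ethics=1, Planning=3, IT=2, Budget=2. Each listed conflict is separated.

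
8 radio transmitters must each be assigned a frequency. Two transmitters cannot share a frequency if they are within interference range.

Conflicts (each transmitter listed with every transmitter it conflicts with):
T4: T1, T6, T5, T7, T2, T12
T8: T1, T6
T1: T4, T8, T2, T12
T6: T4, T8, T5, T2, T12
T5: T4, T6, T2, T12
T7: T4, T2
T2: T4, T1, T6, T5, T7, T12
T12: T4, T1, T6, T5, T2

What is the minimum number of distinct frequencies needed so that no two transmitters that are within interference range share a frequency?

T4, T6, T5, T2, T12 pairwise conflict, so at least 5 frequencies are needed.
5 frequencies suffice: T4=1, T8=1, T1=4, T6=4, T5=5, T7=3, T2=2, T12=3. Every pair that conflicts lands in different frequencies.

5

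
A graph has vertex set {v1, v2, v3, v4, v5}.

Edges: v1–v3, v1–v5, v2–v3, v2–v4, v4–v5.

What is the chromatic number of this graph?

The cycle v1-v5-v4-v2-v3-v1 has odd length 5, so it cannot be 2-colored; at least 3 colors are needed.
3 colors suffice: color R → {v3, v4}; color B → {v2, v5}; color G → {v1}. No two adjacent vertices share a color.

3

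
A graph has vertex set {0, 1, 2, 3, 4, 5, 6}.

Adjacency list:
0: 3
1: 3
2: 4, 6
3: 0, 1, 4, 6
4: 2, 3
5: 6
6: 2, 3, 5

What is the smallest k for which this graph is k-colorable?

5 and 6 are adjacent, so at least 2 colors are needed.
2 colors suffice: color a → {2, 3, 5}; color b → {0, 1, 4, 6}. No two adjacent vertices share a color.

2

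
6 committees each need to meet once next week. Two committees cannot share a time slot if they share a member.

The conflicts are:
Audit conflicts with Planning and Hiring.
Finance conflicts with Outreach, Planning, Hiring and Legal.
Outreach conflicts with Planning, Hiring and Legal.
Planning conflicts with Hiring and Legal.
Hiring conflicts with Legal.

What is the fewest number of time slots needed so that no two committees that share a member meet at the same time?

5

Finance, Outreach, Planning, Hiring, Legal are mutually in conflict, so at least 5 time slots are needed.
5 time slots suffice: time slot 1 → {Hiring}; time slot 2 → {Planning}; time slot 3 → {Audit, Legal}; time slot 4 → {Finance}; time slot 5 → {Outreach}. No two conflicting committees share a time slot.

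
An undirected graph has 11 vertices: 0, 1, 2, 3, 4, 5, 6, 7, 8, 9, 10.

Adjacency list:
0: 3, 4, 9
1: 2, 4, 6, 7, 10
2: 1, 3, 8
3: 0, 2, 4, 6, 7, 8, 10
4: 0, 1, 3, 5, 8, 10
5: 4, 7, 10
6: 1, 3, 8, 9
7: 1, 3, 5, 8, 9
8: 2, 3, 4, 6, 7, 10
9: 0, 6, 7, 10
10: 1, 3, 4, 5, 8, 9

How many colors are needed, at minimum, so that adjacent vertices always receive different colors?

3, 4, 8, 10 form a clique, so at least 4 colors are needed.
4 colors suffice: color a → {1, 3, 5, 9}; color b → {0, 2, 6, 7, 10}; color c → {8}; color d → {4}. Every edge joins two different colors.

4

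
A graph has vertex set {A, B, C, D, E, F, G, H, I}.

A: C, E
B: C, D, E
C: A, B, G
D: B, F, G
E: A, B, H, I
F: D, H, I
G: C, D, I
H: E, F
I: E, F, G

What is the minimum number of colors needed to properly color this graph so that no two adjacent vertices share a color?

3

The cycle E-H-F-D-B-E has odd length 5, so it cannot be 2-colored; at least 3 colors are needed.
3 colors suffice: color 1 → {E, F, G}; color 2 → {A, B, H, I}; color 3 → {C, D}. Every edge joins two different colors.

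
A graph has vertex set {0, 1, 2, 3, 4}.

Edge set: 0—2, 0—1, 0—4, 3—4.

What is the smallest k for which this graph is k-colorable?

0 and 4 are adjacent, so at least 2 colors are needed.
2 colors suffice: color red → {0, 3}; color blue → {1, 2, 4}. No two adjacent vertices share a color.

2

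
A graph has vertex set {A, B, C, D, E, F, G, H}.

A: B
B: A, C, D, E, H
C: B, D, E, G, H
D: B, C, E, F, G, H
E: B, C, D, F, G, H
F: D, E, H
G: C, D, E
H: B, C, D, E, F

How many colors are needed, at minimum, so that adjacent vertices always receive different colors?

B, C, D, E, H are mutually adjacent (a clique of size 5), so at least 5 colors are needed.
5 colors suffice: A=red, B=purple, C=green, D=red, E=blue, F=green, G=yellow, H=yellow. Every edge joins two different colors.

5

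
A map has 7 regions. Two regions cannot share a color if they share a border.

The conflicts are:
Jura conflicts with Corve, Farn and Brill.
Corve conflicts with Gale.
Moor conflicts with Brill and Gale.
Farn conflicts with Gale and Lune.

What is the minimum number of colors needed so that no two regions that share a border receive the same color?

3

The cycle Moor-Gale-Farn-Jura-Brill-Moor has odd length 5, so it cannot be 2-colored; at least 3 colors are needed.
3 colors suffice: color 1 → {Jura, Gale, Lune}; color 2 → {Corve, Farn, Brill}; color 3 → {Moor}. Every pair that conflicts lands in different colors.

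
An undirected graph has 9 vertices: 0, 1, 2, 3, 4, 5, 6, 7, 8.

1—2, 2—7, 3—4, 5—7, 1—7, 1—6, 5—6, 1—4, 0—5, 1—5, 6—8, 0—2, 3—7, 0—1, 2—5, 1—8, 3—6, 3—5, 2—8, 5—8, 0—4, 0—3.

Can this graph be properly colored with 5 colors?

The chromatic number is 4. 0, 1, 2, 5 form a clique, so at least 4 colors are needed.
4 colors suffice: color a → {1, 3}; color b → {4, 5}; color c → {0, 7, 8}; color d → {2, 6}.
Since 5 ≥ 4, a proper 5-coloring certainly exists.

Yes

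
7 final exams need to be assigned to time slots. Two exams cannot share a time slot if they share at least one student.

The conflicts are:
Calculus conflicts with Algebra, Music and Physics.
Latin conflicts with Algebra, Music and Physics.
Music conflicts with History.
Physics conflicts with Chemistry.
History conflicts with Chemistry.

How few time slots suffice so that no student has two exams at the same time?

3

The cycle Latin-Music-History-Chemistry-Physics-Latin has odd length 5, so it cannot be 2-colored; at least 3 time slots are needed.
3 time slots suffice: Calculus=2, Latin=2, Algebra=1, Music=1, Physics=1, History=2, Chemistry=3. Each listed conflict is separated.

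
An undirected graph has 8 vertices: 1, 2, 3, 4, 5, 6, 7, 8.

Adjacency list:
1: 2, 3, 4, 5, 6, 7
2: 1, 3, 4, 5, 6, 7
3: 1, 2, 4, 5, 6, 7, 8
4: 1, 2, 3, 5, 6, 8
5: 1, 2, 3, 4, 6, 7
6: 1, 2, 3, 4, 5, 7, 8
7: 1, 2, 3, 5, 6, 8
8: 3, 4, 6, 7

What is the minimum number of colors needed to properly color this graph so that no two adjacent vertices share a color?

1, 2, 3, 4, 5, 6 form a clique, so at least 6 colors are needed.
6 colors suffice: color red → {6}; color blue → {3}; color green → {1, 8}; color yellow → {2}; color purple → {4, 7}; color orange → {5}. No two adjacent vertices share a color.

6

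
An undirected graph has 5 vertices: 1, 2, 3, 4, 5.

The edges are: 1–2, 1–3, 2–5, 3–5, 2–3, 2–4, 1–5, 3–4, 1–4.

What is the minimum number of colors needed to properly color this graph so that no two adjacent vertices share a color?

1, 2, 3, 5 are mutually adjacent (a clique of size 4), so at least 4 colors are needed.
4 colors suffice: color a → {2}; color b → {1}; color c → {3}; color d → {4, 5}. Every edge joins two different colors.

4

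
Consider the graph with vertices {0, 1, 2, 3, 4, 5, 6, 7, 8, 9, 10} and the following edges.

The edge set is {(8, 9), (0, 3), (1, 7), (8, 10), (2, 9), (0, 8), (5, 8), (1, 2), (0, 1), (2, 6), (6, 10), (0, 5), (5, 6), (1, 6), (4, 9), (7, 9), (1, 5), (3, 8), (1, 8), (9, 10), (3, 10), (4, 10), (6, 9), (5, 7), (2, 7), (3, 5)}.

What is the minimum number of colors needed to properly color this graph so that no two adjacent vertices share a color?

4

0, 1, 5, 8 are pairwise adjacent (a clique of size 4), so at least 4 colors are needed.
One proper 4-coloring: 0=yellow, 1=red, 2=green, 3=red, 4=blue, 5=green, 6=blue, 7=blue, 8=blue, 9=red, 10=green. Every edge joins two different colors.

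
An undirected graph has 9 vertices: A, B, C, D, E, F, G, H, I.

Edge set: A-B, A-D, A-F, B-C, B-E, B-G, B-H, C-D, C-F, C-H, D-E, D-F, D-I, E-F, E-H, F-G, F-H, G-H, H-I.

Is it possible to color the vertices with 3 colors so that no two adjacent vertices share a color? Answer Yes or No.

Yes

The chromatic number is 3. D, E, F are mutually adjacent, so at least 3 colors are needed.
3 colors suffice: color 1 → {B, F, I}; color 2 → {D, H}; color 3 → {A, C, E, G}.
That is already a proper 3-coloring.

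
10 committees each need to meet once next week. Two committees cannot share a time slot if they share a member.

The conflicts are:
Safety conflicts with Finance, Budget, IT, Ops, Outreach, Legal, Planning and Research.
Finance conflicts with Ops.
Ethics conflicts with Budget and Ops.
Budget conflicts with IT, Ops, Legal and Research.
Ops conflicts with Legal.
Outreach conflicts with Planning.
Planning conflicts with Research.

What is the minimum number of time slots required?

Safety, Budget, Ops, Legal pairwise conflict, so at least 4 time slots are needed.
4 time slots suffice: Safety=1, Finance=2, Ethics=1, Budget=2, IT=3, Ops=3, Outreach=3, Legal=4, Planning=2, Research=3. Every pair that conflicts lands in different time slots.

4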